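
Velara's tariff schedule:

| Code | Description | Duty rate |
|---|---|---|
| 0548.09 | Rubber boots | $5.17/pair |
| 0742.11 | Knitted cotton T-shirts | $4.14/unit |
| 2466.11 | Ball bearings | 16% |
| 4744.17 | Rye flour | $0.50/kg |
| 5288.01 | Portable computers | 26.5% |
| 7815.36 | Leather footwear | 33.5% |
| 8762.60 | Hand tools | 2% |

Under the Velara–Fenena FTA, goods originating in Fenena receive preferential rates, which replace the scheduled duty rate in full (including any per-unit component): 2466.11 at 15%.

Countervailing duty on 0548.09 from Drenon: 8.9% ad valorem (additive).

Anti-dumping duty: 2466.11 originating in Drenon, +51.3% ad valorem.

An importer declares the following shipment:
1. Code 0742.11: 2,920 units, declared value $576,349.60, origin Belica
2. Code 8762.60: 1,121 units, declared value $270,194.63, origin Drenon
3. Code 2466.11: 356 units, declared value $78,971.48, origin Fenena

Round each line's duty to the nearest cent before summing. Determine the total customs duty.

Line 1 (0742.11, Belica, 2,920 units, $576,349.60):
Base rate for 0742.11 is $4.14/unit.
Duty = 2,920 × $4.14 = $12,088.80.
Line 2 (8762.60, Drenon, 1,121 units, $270,194.63):
Base rate for 8762.60 is 2%.
Duty = $270,194.63 × 2% = $5,403.89.
Line 3 (2466.11, Fenena, 356 units, $78,971.48):
Base rate for 2466.11 is 16%.
Origin Fenena qualifies under the Velara–Fenena agreement and 2466.11 is covered: preferential rate 15% applies instead.
The additional-duty order on 2466.11 targets Drenon, not Fenena; it does not apply.
Duty = $78,971.48 × 15% = $11,845.72.
Total = $12,088.80 + $5,403.89 + $11,845.72 = $29,338.41.

$29,338.41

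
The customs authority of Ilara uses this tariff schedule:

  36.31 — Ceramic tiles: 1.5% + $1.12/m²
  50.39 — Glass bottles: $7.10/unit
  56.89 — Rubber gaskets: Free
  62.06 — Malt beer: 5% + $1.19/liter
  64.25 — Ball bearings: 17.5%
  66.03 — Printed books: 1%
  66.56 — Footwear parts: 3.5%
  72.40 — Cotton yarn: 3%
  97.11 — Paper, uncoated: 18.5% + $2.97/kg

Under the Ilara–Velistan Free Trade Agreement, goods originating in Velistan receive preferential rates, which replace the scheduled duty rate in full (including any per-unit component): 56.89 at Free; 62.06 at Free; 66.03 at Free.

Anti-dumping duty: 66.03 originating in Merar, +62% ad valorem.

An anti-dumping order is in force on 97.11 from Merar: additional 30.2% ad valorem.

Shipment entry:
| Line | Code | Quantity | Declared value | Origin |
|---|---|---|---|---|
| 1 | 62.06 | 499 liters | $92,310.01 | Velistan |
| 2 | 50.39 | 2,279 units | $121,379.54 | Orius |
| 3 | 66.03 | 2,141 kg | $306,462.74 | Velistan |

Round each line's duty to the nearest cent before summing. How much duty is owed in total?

$16,180.90

Line 1 (62.06, Velistan, 499 liters, $92,310.01):
Base rate for 62.06 is 5% + $1.19/liter.
Origin Velistan qualifies under the Ilara–Velistan agreement and 62.06 is covered: preferential rate Free applies instead.
Duty = $92,310.01 × 0% = $0.00.
Line 2 (50.39, Orius, 2,279 units, $121,379.54):
Base rate for 50.39 is $7.10/unit.
Duty = 2,279 × $7.10 = $16,180.90.
Line 3 (66.03, Velistan, 2,141 kg, $306,462.74):
Base rate for 66.03 is 1%.
Origin Velistan qualifies under the Ilara–Velistan agreement and 66.03 is covered: preferential rate Free applies instead.
The additional-duty order on 66.03 targets Merar, not Velistan; it does not apply.
Duty = $306,462.74 × 0% = $0.00.
Total = $0.00 + $16,180.90 + $0.00 = $16,180.90.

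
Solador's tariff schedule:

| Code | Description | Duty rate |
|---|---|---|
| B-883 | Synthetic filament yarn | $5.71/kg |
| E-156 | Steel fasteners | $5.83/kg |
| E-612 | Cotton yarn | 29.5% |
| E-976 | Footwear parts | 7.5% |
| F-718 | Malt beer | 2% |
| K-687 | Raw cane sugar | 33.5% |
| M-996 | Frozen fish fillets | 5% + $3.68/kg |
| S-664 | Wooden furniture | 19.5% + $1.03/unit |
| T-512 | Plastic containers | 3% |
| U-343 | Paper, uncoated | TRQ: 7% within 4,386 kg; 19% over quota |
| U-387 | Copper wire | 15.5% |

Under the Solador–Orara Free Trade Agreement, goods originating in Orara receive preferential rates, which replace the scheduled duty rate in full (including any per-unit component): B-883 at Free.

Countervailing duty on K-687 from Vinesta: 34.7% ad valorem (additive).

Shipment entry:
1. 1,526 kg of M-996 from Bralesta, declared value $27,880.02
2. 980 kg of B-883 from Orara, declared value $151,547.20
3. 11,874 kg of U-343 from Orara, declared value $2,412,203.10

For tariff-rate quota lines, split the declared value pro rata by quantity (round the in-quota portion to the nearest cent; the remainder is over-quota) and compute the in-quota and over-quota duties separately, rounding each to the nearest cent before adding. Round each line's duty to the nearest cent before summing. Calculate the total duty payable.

$358,406.36

Line 1 (M-996, Bralesta, 1,526 kg, $27,880.02):
Base rate for M-996 is 5% + $3.68/kg.
Duty = $27,880.02 × 5% + 1,526 × $3.68 = $7,009.68.
Line 2 (B-883, Orara, 980 kg, $151,547.20):
Base rate for B-883 is $5.71/kg.
Origin Orara qualifies under the Solador–Orara agreement and B-883 is covered: preferential rate Free applies instead.
Duty = $151,547.20 × 0% = $0.00.
Line 3 (U-343, Orara, 11,874 kg, $2,412,203.10):
Code U-343 is under a tariff-rate quota (threshold 4,386 kg). In-quota: 4,386 kg at 7%; over-quota: 7,488 kg at 19%.
Pro-rata value split: in-quota = $2,412,203.10 × 4,386/11,874 = $891,015.90; over-quota = $2,412,203.10 − $891,015.90 = $1,521,187.20.
In-quota duty = $891,015.90 × 7% = $62,371.11. Over-quota duty = $1,521,187.20 × 19% = $289,025.57.
Line duty = $62,371.11 + $289,025.57 = $351,396.68.
Total = $7,009.68 + $0.00 + $351,396.68 = $358,406.36.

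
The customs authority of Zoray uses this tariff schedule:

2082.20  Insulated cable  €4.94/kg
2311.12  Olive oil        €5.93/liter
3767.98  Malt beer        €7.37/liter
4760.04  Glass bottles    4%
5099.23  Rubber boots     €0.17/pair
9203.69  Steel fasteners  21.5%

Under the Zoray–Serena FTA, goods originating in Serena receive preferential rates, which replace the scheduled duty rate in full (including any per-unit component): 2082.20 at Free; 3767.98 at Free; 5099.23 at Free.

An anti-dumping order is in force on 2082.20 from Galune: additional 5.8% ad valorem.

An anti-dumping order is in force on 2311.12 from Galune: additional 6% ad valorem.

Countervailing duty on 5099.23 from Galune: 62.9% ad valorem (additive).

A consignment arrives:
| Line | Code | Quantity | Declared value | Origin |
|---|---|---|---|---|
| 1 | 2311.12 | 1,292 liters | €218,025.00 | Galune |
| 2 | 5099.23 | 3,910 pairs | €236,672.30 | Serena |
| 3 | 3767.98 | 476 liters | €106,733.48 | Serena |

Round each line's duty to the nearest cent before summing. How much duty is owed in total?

€20,743.06

Line 1 (2311.12, Galune, 1,292 liters, €218,025.00):
Base rate for 2311.12 is €5.93/liter.
Additional duty on 2311.12 from Galune: +6% ad valorem. Applied ad valorem rate = 6%.
Duty = €218,025.00 × 6% + 1,292 × €5.93 = €20,743.06.
Line 2 (5099.23, Serena, 3,910 pairs, €236,672.30):
Base rate for 5099.23 is €0.17/pair.
Origin Serena qualifies under the Zoray–Serena agreement and 5099.23 is covered: preferential rate Free applies instead.
The additional-duty order on 5099.23 targets Galune, not Serena; it does not apply.
Duty = €236,672.30 × 0% = €0.00.
Line 3 (3767.98, Serena, 476 liters, €106,733.48):
Base rate for 3767.98 is €7.37/liter.
Origin Serena qualifies under the Zoray–Serena agreement and 3767.98 is covered: preferential rate Free applies instead.
Duty = €106,733.48 × 0% = €0.00.
Total = €20,743.06 + €0.00 + €0.00 = €20,743.06.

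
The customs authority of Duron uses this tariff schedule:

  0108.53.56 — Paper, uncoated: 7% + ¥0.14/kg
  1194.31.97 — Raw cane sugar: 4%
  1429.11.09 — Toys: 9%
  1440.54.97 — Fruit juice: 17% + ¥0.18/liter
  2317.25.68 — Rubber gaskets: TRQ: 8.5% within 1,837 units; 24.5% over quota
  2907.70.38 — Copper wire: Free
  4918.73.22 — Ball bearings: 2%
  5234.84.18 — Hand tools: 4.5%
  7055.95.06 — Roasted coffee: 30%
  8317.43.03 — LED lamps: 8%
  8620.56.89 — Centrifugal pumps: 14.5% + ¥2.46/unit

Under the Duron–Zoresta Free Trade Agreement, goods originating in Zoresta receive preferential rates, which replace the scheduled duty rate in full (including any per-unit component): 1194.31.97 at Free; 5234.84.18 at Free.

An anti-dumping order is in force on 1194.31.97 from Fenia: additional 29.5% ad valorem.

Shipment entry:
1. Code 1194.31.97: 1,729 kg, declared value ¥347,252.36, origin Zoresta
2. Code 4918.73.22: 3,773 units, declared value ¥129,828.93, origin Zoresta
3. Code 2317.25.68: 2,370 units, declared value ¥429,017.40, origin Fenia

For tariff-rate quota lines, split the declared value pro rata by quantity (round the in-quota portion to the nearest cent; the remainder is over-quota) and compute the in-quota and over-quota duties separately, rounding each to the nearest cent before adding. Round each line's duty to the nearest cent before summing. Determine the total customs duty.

Line 1 (1194.31.97, Zoresta, 1,729 kg, ¥347,252.36):
Base rate for 1194.31.97 is 4%.
Origin Zoresta qualifies under the Duron–Zoresta agreement and 1194.31.97 is covered: preferential rate Free applies instead.
The additional-duty order on 1194.31.97 targets Fenia, not Zoresta; it does not apply.
Duty = ¥347,252.36 × 0% = ¥0.00.
Line 2 (4918.73.22, Zoresta, 3,773 units, ¥129,828.93):
Base rate for 4918.73.22 is 2%.
Origin Zoresta is the FTA partner but 4918.73.22 is not on the preference list; base rate stands.
Duty = ¥129,828.93 × 2% = ¥2,596.58.
Line 3 (2317.25.68, Fenia, 2,370 units, ¥429,017.40):
Code 2317.25.68 is under a tariff-rate quota (threshold 1,837 units). In-quota: 1,837 units at 8.5%; over-quota: 533 units at 24.5%.
Pro-rata value split: in-quota = ¥429,017.40 × 1,837/2,370 = ¥332,533.74; over-quota = ¥429,017.40 − ¥332,533.74 = ¥96,483.66.
In-quota duty = ¥332,533.74 × 8.5% = ¥28,265.37. Over-quota duty = ¥96,483.66 × 24.5% = ¥23,638.50.
Line duty = ¥28,265.37 + ¥23,638.50 = ¥51,903.87.
Total = ¥0.00 + ¥2,596.58 + ¥51,903.87 = ¥54,500.45.

¥54,500.45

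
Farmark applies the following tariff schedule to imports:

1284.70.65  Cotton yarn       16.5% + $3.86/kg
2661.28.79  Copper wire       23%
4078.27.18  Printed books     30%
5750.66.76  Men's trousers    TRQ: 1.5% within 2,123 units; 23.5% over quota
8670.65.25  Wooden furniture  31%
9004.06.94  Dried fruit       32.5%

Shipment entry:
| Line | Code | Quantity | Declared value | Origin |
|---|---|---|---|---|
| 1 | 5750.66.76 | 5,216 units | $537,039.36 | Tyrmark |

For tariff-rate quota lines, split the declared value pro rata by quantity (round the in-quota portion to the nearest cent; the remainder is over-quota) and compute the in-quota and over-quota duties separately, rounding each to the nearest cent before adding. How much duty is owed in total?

Line 1 (5750.66.76, Tyrmark, 5,216 units, $537,039.36):
Code 5750.66.76 is under a tariff-rate quota (threshold 2,123 units). In-quota: 2,123 units at 1.5%; over-quota: 3,093 units at 23.5%.
Pro-rata value split: in-quota = $537,039.36 × 2,123/5,216 = $218,584.08; over-quota = $537,039.36 − $218,584.08 = $318,455.28.
In-quota duty = $218,584.08 × 1.5% = $3,278.76. Over-quota duty = $318,455.28 × 23.5% = $74,836.99.
Line duty = $3,278.76 + $74,836.99 = $78,115.75.

$78,115.75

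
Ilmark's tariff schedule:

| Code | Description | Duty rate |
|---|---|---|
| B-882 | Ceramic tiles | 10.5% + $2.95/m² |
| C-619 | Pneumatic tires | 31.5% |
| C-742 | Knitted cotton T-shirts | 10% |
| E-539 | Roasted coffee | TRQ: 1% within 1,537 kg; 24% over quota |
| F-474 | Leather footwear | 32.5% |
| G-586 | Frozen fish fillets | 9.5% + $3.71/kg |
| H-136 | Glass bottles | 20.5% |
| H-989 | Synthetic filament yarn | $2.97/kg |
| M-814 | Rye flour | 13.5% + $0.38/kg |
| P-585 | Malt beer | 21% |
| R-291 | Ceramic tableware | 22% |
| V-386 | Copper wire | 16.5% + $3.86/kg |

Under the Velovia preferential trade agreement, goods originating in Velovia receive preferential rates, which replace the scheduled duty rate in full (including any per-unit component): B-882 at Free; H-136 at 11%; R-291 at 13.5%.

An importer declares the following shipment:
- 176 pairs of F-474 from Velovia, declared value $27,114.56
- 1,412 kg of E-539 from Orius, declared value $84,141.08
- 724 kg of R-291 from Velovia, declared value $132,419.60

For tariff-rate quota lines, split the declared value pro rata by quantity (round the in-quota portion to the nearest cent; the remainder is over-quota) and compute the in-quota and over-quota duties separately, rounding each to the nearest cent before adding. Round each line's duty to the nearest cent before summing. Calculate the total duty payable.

Line 1 (F-474, Velovia, 176 pairs, $27,114.56):
Base rate for F-474 is 32.5%.
Origin Velovia is the FTA partner but F-474 is not on the preference list; base rate stands.
Duty = $27,114.56 × 32.5% = $8,812.23.
Line 2 (E-539, Orius, 1,412 kg, $84,141.08):
Code E-539 is under a tariff-rate quota (threshold 1,537 kg). Quantity 1,412 kg is within the quota, so the in-quota rate 1% applies to the full value.
Duty = $84,141.08 × 1% = $841.41.
Line 3 (R-291, Velovia, 724 kg, $132,419.60):
Base rate for R-291 is 22%.
Origin Velovia qualifies under the Ilmark–Velovia agreement and R-291 is covered: preferential rate 13.5% applies instead.
Duty = $132,419.60 × 13.5% = $17,876.65.
Total = $8,812.23 + $841.41 + $17,876.65 = $27,530.29.

$27,530.29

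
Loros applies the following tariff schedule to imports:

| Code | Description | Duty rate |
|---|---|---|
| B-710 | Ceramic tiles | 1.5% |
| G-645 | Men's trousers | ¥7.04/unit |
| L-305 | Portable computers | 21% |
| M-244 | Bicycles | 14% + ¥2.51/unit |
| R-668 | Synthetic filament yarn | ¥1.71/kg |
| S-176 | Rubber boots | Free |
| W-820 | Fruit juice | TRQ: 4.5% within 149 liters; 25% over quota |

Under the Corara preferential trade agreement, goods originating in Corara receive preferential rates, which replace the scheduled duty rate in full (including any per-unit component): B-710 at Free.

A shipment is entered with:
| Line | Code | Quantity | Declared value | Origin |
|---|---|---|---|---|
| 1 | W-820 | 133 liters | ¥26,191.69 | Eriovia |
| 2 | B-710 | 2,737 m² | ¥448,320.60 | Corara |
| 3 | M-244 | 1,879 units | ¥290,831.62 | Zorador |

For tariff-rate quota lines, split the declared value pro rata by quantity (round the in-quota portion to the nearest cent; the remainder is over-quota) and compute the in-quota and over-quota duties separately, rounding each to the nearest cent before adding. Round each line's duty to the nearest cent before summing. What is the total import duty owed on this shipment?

¥46,611.35

Line 1 (W-820, Eriovia, 133 liters, ¥26,191.69):
Code W-820 is under a tariff-rate quota (threshold 149 liters). Quantity 133 liters is within the quota, so the in-quota rate 4.5% applies to the full value.
Duty = ¥26,191.69 × 4.5% = ¥1,178.63.
Line 2 (B-710, Corara, 2,737 m², ¥448,320.60):
Base rate for B-710 is 1.5%.
Origin Corara qualifies under the Loros–Corara agreement and B-710 is covered: preferential rate Free applies instead.
Duty = ¥448,320.60 × 0% = ¥0.00.
Line 3 (M-244, Zorador, 1,879 units, ¥290,831.62):
Base rate for M-244 is 14% + ¥2.51/unit.
Duty = ¥290,831.62 × 14% + 1,879 × ¥2.51 = ¥45,432.72.
Total = ¥1,178.63 + ¥0.00 + ¥45,432.72 = ¥46,611.35.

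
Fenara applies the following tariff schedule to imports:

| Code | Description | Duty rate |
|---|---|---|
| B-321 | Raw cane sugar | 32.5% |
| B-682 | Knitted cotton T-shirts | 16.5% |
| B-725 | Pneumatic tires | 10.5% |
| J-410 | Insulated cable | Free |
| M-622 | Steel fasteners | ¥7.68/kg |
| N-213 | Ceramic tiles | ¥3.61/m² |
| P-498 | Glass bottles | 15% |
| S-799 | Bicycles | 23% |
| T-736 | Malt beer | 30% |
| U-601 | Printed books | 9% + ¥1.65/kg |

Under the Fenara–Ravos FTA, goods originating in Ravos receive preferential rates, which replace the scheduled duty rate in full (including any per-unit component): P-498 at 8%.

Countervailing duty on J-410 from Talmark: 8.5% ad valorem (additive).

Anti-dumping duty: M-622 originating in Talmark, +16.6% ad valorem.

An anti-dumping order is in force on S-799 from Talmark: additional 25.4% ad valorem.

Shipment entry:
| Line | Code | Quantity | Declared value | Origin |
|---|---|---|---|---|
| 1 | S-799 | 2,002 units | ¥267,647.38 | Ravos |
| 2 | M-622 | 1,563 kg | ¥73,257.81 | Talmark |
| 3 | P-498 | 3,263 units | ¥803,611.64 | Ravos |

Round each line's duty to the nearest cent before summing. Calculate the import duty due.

Line 1 (S-799, Ravos, 2,002 units, ¥267,647.38):
Base rate for S-799 is 23%.
Origin Ravos is the FTA partner but S-799 is not on the preference list; base rate stands.
The additional-duty order on S-799 targets Talmark, not Ravos; it does not apply.
Duty = ¥267,647.38 × 23% = ¥61,558.90.
Line 2 (M-622, Talmark, 1,563 kg, ¥73,257.81):
Base rate for M-622 is ¥7.68/kg.
Additional duty on M-622 from Talmark: +16.6% ad valorem. Applied ad valorem rate = 16.6%.
Duty = ¥73,257.81 × 16.6% + 1,563 × ¥7.68 = ¥24,164.64.
Line 3 (P-498, Ravos, 3,263 units, ¥803,611.64):
Base rate for P-498 is 15%.
Origin Ravos qualifies under the Fenara–Ravos agreement and P-498 is covered: preferential rate 8% applies instead.
Duty = ¥803,611.64 × 8% = ¥64,288.93.
Total = ¥61,558.90 + ¥24,164.64 + ¥64,288.93 = ¥150,012.47.

¥150,012.47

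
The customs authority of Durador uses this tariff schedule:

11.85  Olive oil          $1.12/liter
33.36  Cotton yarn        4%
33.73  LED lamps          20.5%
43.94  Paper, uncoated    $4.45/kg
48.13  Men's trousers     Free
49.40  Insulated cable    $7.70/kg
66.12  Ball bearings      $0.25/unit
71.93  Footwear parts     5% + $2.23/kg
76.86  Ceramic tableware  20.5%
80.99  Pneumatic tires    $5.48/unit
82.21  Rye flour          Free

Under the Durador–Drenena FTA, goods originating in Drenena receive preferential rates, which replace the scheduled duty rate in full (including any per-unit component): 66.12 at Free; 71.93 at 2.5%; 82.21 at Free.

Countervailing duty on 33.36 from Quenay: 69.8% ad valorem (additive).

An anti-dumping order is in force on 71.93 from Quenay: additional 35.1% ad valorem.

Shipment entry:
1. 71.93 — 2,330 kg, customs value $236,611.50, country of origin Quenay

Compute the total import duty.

Line 1 (71.93, Quenay, 2,330 kg, $236,611.50):
Base rate for 71.93 is 5% + $2.23/kg.
71.93 has an FTA preferential rate, but origin Quenay is not Drenena; base rate stands.
Additional duty on 71.93 from Quenay: +35.1%. Applied ad valorem rate: 5% + 35.1% = 40.1%.
Duty = $236,611.50 × 40.1% + 2,330 × $2.23 = $100,077.11.

$100,077.11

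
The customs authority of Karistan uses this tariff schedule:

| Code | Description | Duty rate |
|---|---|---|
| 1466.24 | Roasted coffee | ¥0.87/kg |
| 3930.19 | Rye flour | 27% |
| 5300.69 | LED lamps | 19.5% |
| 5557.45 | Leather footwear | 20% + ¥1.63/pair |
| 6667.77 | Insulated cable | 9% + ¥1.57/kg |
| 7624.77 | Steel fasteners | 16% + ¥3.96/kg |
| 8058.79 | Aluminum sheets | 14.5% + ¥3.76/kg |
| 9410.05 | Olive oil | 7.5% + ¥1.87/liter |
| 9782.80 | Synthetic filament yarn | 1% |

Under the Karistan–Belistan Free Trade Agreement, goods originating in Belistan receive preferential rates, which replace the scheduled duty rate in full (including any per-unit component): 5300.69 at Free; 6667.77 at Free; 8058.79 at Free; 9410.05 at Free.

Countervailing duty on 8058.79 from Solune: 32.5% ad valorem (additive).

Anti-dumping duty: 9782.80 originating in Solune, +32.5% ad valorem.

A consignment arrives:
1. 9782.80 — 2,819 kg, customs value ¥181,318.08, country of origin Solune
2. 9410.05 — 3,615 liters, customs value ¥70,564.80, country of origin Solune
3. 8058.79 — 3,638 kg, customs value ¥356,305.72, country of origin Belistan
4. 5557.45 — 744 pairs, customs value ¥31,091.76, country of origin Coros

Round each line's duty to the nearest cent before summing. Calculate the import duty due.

¥80,225.04

Line 1 (9782.80, Solune, 2,819 kg, ¥181,318.08):
Base rate for 9782.80 is 1%.
Additional duty on 9782.80 from Solune: +32.5%. Applied ad valorem rate: 1% + 32.5% = 33.5%.
Duty = ¥181,318.08 × 33.5% = ¥60,741.56.
Line 2 (9410.05, Solune, 3,615 liters, ¥70,564.80):
Base rate for 9410.05 is 7.5% + ¥1.87/liter.
9410.05 has an FTA preferential rate, but origin Solune is not Belistan; base rate stands.
Duty = ¥70,564.80 × 7.5% + 3,615 × ¥1.87 = ¥12,052.41.
Line 3 (8058.79, Belistan, 3,638 kg, ¥356,305.72):
Base rate for 8058.79 is 14.5% + ¥3.76/kg.
Origin Belistan qualifies under the Karistan–Belistan agreement and 8058.79 is covered: preferential rate Free applies instead.
The additional-duty order on 8058.79 targets Solune, not Belistan; it does not apply.
Duty = ¥356,305.72 × 0% = ¥0.00.
Line 4 (5557.45, Coros, 744 pairs, ¥31,091.76):
Base rate for 5557.45 is 20% + ¥1.63/pair.
Duty = ¥31,091.76 × 20% + 744 × ¥1.63 = ¥7,431.07.
Total = ¥60,741.56 + ¥12,052.41 + ¥0.00 + ¥7,431.07 = ¥80,225.04.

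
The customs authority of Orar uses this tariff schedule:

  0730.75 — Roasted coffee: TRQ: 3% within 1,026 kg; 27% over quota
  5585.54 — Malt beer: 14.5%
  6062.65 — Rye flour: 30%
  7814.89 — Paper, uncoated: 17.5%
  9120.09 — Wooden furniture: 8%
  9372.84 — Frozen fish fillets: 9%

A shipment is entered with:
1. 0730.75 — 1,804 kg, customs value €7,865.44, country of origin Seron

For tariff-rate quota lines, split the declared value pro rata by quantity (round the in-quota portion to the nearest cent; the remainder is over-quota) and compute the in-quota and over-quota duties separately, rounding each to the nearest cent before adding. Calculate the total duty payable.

€1,050.06

Line 1 (0730.75, Seron, 1,804 kg, €7,865.44):
Code 0730.75 is under a tariff-rate quota (threshold 1,026 kg). In-quota: 1,026 kg at 3%; over-quota: 778 kg at 27%.
Pro-rata value split: in-quota = €7,865.44 × 1,026/1,804 = €4,473.36; over-quota = €7,865.44 − €4,473.36 = €3,392.08.
In-quota duty = €4,473.36 × 3% = €134.20. Over-quota duty = €3,392.08 × 27% = €915.86.
Line duty = €134.20 + €915.86 = €1,050.06.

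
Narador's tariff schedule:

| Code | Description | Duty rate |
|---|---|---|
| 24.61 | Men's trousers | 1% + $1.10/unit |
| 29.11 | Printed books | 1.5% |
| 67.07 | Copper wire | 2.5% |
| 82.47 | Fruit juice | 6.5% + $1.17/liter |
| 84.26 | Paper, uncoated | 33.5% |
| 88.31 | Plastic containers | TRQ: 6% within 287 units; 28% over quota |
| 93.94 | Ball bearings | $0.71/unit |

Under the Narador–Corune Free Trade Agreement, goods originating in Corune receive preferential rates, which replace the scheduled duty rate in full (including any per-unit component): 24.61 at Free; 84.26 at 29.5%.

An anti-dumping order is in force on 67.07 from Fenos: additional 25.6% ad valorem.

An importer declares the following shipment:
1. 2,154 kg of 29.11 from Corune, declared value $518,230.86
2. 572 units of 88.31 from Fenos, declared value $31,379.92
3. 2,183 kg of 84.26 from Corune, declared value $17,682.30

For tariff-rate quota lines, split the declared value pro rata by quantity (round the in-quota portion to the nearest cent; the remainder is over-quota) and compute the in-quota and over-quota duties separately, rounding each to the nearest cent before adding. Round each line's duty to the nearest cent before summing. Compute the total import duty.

$18,312.26

Line 1 (29.11, Corune, 2,154 kg, $518,230.86):
Base rate for 29.11 is 1.5%.
Origin Corune is the FTA partner but 29.11 is not on the preference list; base rate stands.
Duty = $518,230.86 × 1.5% = $7,773.46.
Line 2 (88.31, Fenos, 572 units, $31,379.92):
Code 88.31 is under a tariff-rate quota (threshold 287 units). In-quota: 287 units at 6%; over-quota: 285 units at 28%.
Pro-rata value split: in-quota = $31,379.92 × 287/572 = $15,744.82; over-quota = $31,379.92 − $15,744.82 = $15,635.10.
In-quota duty = $15,744.82 × 6% = $944.69. Over-quota duty = $15,635.10 × 28% = $4,377.83.
Line duty = $944.69 + $4,377.83 = $5,322.52.
Line 3 (84.26, Corune, 2,183 kg, $17,682.30):
Base rate for 84.26 is 33.5%.
Origin Corune qualifies under the Narador–Corune agreement and 84.26 is covered: preferential rate 29.5% applies instead.
Duty = $17,682.30 × 29.5% = $5,216.28.
Total = $7,773.46 + $5,322.52 + $5,216.28 = $18,312.26.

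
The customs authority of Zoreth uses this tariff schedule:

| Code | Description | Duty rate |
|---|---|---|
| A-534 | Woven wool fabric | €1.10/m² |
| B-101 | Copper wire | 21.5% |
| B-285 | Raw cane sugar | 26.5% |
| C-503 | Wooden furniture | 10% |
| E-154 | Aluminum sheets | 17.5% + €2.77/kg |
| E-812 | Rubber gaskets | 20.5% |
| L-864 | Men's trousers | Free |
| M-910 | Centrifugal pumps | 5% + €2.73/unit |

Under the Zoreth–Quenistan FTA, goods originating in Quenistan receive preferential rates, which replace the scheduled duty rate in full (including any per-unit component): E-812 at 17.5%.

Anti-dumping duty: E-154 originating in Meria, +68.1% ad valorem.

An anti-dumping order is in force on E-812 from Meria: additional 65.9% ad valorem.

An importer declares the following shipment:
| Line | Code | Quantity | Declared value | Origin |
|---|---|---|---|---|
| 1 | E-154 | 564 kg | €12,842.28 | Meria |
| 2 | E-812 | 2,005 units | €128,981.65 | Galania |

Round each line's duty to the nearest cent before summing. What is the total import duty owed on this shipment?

€38,996.51

Line 1 (E-154, Meria, 564 kg, €12,842.28):
Base rate for E-154 is 17.5% + €2.77/kg.
Additional duty on E-154 from Meria: +68.1%. Applied ad valorem rate: 17.5% + 68.1% = 85.6%.
Duty = €12,842.28 × 85.6% + 564 × €2.77 = €12,555.27.
Line 2 (E-812, Galania, 2,005 units, €128,981.65):
Base rate for E-812 is 20.5%.
E-812 has an FTA preferential rate, but origin Galania is not Quenistan; base rate stands.
The additional-duty order on E-812 targets Meria, not Galania; it does not apply.
Duty = €128,981.65 × 20.5% = €26,441.24.
Total = €12,555.27 + €26,441.24 = €38,996.51.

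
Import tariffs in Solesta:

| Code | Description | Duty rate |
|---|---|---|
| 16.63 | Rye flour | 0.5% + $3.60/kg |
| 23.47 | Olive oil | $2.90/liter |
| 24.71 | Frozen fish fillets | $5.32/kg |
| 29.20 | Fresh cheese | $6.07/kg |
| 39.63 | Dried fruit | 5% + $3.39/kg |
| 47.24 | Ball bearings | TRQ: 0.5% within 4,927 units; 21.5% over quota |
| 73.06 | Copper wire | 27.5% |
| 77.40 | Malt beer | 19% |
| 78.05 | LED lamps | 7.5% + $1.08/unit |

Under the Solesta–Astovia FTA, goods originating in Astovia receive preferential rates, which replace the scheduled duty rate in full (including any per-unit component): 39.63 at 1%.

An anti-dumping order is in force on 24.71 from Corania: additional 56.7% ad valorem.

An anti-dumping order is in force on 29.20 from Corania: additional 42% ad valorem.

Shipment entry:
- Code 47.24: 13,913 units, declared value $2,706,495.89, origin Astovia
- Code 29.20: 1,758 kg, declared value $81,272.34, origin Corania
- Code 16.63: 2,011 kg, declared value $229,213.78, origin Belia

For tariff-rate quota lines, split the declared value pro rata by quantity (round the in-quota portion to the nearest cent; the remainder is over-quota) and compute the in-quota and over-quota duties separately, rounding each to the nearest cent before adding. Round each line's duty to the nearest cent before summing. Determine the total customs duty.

$433,813.37

Line 1 (47.24, Astovia, 13,913 units, $2,706,495.89):
Code 47.24 is under a tariff-rate quota (threshold 4,927 units). In-quota: 4,927 units at 0.5%; over-quota: 8,986 units at 21.5%.
Pro-rata value split: in-quota = $2,706,495.89 × 4,927/13,913 = $958,449.31; over-quota = $2,706,495.89 − $958,449.31 = $1,748,046.58.
In-quota duty = $958,449.31 × 0.5% = $4,792.25. Over-quota duty = $1,748,046.58 × 21.5% = $375,830.01.
Line duty = $4,792.25 + $375,830.01 = $380,622.26.
Line 2 (29.20, Corania, 1,758 kg, $81,272.34):
Base rate for 29.20 is $6.07/kg.
Additional duty on 29.20 from Corania: +42% ad valorem. Applied ad valorem rate = 42%.
Duty = $81,272.34 × 42% + 1,758 × $6.07 = $44,805.44.
Line 3 (16.63, Belia, 2,011 kg, $229,213.78):
Base rate for 16.63 is 0.5% + $3.60/kg.
Duty = $229,213.78 × 0.5% + 2,011 × $3.60 = $8,385.67.
Total = $380,622.26 + $44,805.44 + $8,385.67 = $433,813.37.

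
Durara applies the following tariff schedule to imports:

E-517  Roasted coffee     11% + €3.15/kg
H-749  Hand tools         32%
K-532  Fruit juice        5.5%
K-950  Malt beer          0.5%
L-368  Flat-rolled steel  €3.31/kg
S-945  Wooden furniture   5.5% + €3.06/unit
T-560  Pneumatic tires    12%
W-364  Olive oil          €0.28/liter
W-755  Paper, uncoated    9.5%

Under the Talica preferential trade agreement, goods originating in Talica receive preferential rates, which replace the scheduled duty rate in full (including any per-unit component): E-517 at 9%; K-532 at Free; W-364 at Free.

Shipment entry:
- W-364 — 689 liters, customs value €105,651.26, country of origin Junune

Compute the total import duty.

Line 1 (W-364, Junune, 689 liters, €105,651.26):
Base rate for W-364 is €0.28/liter.
W-364 has an FTA preferential rate, but origin Junune is not Talica; base rate stands.
Duty = 689 × €0.28 = €192.92.

€192.92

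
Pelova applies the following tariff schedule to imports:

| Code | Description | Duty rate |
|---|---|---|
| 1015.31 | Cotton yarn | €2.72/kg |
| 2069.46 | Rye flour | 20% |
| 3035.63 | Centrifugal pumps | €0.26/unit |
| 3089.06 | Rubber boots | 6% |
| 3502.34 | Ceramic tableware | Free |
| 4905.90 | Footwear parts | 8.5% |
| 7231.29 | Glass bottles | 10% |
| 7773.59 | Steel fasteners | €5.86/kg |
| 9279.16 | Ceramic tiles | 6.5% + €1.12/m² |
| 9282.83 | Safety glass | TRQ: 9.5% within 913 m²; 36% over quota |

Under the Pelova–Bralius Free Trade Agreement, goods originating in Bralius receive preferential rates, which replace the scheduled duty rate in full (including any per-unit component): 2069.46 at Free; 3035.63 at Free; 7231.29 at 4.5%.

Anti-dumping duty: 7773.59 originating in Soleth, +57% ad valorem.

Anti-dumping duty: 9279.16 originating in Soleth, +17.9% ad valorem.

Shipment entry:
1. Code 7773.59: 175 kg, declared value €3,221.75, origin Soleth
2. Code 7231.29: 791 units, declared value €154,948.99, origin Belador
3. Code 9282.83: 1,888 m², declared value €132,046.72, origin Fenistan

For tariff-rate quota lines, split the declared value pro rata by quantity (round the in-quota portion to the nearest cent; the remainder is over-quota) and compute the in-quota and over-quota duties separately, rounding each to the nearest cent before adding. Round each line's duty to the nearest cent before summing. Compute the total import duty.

€48,971.99

Line 1 (7773.59, Soleth, 175 kg, €3,221.75):
Base rate for 7773.59 is €5.86/kg.
Additional duty on 7773.59 from Soleth: +57% ad valorem. Applied ad valorem rate = 57%.
Duty = €3,221.75 × 57% + 175 × €5.86 = €2,861.90.
Line 2 (7231.29, Belador, 791 units, €154,948.99):
Base rate for 7231.29 is 10%.
7231.29 has an FTA preferential rate, but origin Belador is not Bralius; base rate stands.
Duty = €154,948.99 × 10% = €15,494.90.
Line 3 (9282.83, Fenistan, 1,888 m², €132,046.72):
Code 9282.83 is under a tariff-rate quota (threshold 913 m²). In-quota: 913 m² at 9.5%; over-quota: 975 m² at 36%.
Pro-rata value split: in-quota = €132,046.72 × 913/1,888 = €63,855.22; over-quota = €132,046.72 − €63,855.22 = €68,191.50.
In-quota duty = €63,855.22 × 9.5% = €6,066.25. Over-quota duty = €68,191.50 × 36% = €24,548.94.
Line duty = €6,066.25 + €24,548.94 = €30,615.19.
Total = €2,861.90 + €15,494.90 + €30,615.19 = €48,971.99.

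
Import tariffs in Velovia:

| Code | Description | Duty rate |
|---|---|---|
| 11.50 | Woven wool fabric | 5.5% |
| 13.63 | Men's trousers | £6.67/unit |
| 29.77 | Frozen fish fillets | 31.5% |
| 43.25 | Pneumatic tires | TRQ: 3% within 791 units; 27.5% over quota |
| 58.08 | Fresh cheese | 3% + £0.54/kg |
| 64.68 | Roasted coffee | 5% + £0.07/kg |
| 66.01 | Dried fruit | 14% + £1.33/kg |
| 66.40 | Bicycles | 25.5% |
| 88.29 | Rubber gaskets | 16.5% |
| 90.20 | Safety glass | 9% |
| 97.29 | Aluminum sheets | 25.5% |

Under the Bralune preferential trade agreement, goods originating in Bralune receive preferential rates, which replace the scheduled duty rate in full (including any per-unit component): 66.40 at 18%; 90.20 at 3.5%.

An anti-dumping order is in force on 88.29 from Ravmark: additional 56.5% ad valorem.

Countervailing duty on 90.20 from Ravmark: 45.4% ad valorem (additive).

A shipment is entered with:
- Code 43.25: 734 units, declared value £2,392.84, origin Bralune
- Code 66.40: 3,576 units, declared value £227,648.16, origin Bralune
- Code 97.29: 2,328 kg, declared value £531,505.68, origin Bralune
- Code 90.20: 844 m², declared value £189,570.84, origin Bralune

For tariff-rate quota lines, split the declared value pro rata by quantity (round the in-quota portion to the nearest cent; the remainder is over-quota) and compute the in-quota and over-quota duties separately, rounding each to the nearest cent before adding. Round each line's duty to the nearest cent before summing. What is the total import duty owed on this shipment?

Line 1 (43.25, Bralune, 734 units, £2,392.84):
Code 43.25 is under a tariff-rate quota (threshold 791 units). Quantity 734 units is within the quota, so the in-quota rate 3% applies to the full value.
Duty = £2,392.84 × 3% = £71.79.
Line 2 (66.40, Bralune, 3,576 units, £227,648.16):
Base rate for 66.40 is 25.5%.
Origin Bralune qualifies under the Velovia–Bralune agreement and 66.40 is covered: preferential rate 18% applies instead.
Duty = £227,648.16 × 18% = £40,976.67.
Line 3 (97.29, Bralune, 2,328 kg, £531,505.68):
Base rate for 97.29 is 25.5%.
Origin Bralune is the FTA partner but 97.29 is not on the preference list; base rate stands.
Duty = £531,505.68 × 25.5% = £135,533.95.
Line 4 (90.20, Bralune, 844 m², £189,570.84):
Base rate for 90.20 is 9%.
Origin Bralune qualifies under the Velovia–Bralune agreement and 90.20 is covered: preferential rate 3.5% applies instead.
The additional-duty order on 90.20 targets Ravmark, not Bralune; it does not apply.
Duty = £189,570.84 × 3.5% = £6,634.98.
Total = £71.79 + £40,976.67 + £135,533.95 + £6,634.98 = £183,217.39.

£183,217.39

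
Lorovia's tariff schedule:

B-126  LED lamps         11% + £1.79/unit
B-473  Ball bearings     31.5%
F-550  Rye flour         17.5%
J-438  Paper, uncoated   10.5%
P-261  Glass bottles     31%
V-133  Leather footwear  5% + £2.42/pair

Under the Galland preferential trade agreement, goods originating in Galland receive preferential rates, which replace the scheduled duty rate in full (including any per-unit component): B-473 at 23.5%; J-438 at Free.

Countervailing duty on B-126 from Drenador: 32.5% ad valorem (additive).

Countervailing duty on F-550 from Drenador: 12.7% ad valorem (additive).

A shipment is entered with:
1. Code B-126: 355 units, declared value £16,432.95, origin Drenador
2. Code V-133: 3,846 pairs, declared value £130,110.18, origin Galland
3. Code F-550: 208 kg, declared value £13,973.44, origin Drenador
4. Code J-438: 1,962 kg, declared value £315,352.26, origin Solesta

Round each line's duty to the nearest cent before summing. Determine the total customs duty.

£60,928.58

Line 1 (B-126, Drenador, 355 units, £16,432.95):
Base rate for B-126 is 11% + £1.79/unit.
Additional duty on B-126 from Drenador: +32.5%. Applied ad valorem rate: 11% + 32.5% = 43.5%.
Duty = £16,432.95 × 43.5% + 355 × £1.79 = £7,783.78.
Line 2 (V-133, Galland, 3,846 pairs, £130,110.18):
Base rate for V-133 is 5% + £2.42/pair.
Origin Galland is the FTA partner but V-133 is not on the preference list; base rate stands.
Duty = £130,110.18 × 5% + 3,846 × £2.42 = £15,812.83.
Line 3 (F-550, Drenador, 208 kg, £13,973.44):
Base rate for F-550 is 17.5%.
Additional duty on F-550 from Drenador: +12.7%. Applied ad valorem rate: 17.5% + 12.7% = 30.2%.
Duty = £13,973.44 × 30.2% = £4,219.98.
Line 4 (J-438, Solesta, 1,962 kg, £315,352.26):
Base rate for J-438 is 10.5%.
J-438 has an FTA preferential rate, but origin Solesta is not Galland; base rate stands.
Duty = £315,352.26 × 10.5% = £33,111.99.
Total = £7,783.78 + £15,812.83 + £4,219.98 + £33,111.99 = £60,928.58.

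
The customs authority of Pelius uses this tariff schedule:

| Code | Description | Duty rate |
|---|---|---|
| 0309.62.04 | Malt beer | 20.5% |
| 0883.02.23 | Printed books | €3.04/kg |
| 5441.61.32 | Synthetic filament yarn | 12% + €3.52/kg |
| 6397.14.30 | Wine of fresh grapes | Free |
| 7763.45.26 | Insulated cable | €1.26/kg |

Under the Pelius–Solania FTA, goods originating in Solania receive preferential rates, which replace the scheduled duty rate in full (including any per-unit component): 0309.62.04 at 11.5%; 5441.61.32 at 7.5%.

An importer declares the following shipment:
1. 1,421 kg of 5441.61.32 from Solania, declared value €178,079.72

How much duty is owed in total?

€13,355.98

Line 1 (5441.61.32, Solania, 1,421 kg, €178,079.72):
Base rate for 5441.61.32 is 12% + €3.52/kg.
Origin Solania qualifies under the Pelius–Solania agreement and 5441.61.32 is covered: preferential rate 7.5% applies instead.
Duty = €178,079.72 × 7.5% = €13,355.98.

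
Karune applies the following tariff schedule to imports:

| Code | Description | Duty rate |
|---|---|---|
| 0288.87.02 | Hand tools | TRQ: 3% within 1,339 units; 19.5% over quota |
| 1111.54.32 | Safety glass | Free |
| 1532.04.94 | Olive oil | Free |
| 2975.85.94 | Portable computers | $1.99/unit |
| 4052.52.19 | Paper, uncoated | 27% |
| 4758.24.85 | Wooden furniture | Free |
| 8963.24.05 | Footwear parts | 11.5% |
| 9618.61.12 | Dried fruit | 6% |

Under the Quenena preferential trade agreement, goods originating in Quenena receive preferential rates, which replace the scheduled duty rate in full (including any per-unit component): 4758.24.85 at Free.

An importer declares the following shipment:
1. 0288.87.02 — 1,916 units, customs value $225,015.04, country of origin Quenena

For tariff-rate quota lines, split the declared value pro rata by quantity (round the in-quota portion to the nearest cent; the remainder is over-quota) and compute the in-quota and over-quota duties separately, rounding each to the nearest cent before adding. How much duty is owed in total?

$17,931.32

Line 1 (0288.87.02, Quenena, 1,916 units, $225,015.04):
Code 0288.87.02 is under a tariff-rate quota (threshold 1,339 units). In-quota: 1,339 units at 3%; over-quota: 577 units at 19.5%.
Pro-rata value split: in-quota = $225,015.04 × 1,339/1,916 = $157,252.16; over-quota = $225,015.04 − $157,252.16 = $67,762.88.
In-quota duty = $157,252.16 × 3% = $4,717.56. Over-quota duty = $67,762.88 × 19.5% = $13,213.76.
Line duty = $4,717.56 + $13,213.76 = $17,931.32.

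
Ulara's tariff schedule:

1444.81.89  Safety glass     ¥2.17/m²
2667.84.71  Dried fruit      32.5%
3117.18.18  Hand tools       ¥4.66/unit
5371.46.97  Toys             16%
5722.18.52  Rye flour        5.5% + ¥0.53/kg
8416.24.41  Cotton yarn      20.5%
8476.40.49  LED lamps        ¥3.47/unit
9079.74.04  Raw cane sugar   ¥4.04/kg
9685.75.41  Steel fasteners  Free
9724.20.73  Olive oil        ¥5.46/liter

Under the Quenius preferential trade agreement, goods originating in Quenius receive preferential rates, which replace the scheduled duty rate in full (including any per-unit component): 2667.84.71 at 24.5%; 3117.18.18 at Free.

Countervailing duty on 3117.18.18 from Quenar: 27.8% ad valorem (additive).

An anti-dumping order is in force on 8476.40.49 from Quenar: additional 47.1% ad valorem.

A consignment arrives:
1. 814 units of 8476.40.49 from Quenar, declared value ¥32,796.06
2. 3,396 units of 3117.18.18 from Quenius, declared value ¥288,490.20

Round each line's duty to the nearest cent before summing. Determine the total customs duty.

¥18,271.52

Line 1 (8476.40.49, Quenar, 814 units, ¥32,796.06):
Base rate for 8476.40.49 is ¥3.47/unit.
Additional duty on 8476.40.49 from Quenar: +47.1% ad valorem. Applied ad valorem rate = 47.1%.
Duty = ¥32,796.06 × 47.1% + 814 × ¥3.47 = ¥18,271.52.
Line 2 (3117.18.18, Quenius, 3,396 units, ¥288,490.20):
Base rate for 3117.18.18 is ¥4.66/unit.
Origin Quenius qualifies under the Ulara–Quenius agreement and 3117.18.18 is covered: preferential rate Free applies instead.
The additional-duty order on 3117.18.18 targets Quenar, not Quenius; it does not apply.
Duty = ¥288,490.20 × 0% = ¥0.00.
Total = ¥18,271.52 + ¥0.00 = ¥18,271.52.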